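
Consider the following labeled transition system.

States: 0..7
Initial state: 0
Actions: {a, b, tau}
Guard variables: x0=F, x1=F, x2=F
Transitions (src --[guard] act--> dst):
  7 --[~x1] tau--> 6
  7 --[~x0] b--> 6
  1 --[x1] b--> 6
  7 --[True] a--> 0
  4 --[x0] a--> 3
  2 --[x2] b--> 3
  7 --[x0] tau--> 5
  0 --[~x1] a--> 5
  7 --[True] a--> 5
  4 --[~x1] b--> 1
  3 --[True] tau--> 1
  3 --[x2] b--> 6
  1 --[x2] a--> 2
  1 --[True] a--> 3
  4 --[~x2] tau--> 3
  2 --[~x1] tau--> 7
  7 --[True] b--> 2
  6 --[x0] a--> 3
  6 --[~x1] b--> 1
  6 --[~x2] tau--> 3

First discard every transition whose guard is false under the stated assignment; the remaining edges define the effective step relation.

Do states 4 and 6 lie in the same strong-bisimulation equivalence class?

Refine partition for ~:
  π0 = {{0,1,2,3,4,5,6,7}}
  π1 = {{0,1},{2,3},{4,6},{5},{7}}
  π2 = {{0},{1},{2},{3},{4,6},{5},{7}}
Fixed point at round 3; 7 class(es).
class of 4: {4,6}; class of 6: {4,6}

Answer: BISIMILAR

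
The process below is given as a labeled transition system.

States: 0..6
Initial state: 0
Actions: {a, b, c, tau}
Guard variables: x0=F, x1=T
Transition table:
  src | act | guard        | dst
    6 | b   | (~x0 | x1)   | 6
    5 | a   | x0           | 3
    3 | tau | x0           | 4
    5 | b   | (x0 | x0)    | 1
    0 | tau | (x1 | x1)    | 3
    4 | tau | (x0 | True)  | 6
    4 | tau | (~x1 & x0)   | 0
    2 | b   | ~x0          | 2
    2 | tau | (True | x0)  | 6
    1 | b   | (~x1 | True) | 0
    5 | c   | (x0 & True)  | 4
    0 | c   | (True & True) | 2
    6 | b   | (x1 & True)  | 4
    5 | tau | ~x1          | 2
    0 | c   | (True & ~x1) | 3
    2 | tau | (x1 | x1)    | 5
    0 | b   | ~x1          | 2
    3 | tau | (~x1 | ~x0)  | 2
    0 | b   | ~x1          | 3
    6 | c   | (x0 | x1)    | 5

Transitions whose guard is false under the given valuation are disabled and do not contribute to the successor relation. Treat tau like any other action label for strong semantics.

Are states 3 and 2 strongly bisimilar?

Answer: NOT BISIMILAR

Working:
Compute ~ classes (split until stable):
  P[0] = {{0,1,2,3,4,5,6}}
  P[1] = {{0},{1},{2},{3,4},{5},{6}}
  P[2] = {{0},{1},{2},{3},{4},{5},{6}}
Fixed point at round 3; 7 class(es).
3∈{3}, 2∈{2}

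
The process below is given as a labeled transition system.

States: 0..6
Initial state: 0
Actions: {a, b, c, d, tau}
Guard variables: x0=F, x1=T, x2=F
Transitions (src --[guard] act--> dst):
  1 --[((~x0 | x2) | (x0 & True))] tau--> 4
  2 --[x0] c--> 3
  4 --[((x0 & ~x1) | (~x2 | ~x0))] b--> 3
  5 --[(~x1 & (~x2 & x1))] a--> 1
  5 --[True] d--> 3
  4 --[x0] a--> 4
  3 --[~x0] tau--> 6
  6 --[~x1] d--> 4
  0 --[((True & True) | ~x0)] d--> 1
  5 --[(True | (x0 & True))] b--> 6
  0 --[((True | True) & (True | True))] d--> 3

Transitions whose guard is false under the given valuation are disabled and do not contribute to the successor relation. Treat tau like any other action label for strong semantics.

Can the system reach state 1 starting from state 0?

7 transition(s) survive guard evaluation.
Layer 0: {0}
Layer 1: {1,3}  cumulative {0,1,3}
Layer 2: {4,6}  cumulative {0,1,3,4,6}
R = {0,1,3,4,6}
trace reaching 1: d

Answer: REACHABLE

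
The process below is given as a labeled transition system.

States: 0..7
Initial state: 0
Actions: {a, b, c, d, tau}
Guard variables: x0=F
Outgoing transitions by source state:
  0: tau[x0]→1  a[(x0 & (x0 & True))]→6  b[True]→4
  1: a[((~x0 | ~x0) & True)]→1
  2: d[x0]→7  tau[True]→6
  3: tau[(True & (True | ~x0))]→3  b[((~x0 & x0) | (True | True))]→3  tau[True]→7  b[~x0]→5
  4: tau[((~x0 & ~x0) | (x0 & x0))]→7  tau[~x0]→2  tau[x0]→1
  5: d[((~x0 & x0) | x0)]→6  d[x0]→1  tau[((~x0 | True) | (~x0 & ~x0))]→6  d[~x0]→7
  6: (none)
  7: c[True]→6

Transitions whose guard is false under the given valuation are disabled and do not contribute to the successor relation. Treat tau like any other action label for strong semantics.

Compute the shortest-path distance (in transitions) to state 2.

Answer: 2

Trace:
BFS to 2:
  depth 0: {0}
  depth 1: {4}
  depth 2: {2,7}
depth(2)=2, e.g. b·tau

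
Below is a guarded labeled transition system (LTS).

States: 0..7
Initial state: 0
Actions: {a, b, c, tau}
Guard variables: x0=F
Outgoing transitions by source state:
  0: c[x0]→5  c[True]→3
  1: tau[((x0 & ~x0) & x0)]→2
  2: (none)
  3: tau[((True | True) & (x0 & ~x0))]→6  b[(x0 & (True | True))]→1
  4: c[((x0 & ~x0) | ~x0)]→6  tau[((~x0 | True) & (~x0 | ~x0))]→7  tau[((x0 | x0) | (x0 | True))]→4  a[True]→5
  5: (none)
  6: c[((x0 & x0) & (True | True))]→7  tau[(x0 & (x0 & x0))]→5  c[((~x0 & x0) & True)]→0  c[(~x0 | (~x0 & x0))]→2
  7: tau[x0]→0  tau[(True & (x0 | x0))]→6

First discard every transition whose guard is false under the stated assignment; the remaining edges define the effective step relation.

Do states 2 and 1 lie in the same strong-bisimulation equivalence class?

Refine partition for ~:
  round 0: {{0,1,2,3,4,5,6,7}}
  round 1: {{0,6},{1,2,3,5,7},{4}}
stable after 2 split(s): 3 block(s)
2∈{1,2,3,5,7}, 1∈{1,2,3,5,7}

Answer: BISIMILAR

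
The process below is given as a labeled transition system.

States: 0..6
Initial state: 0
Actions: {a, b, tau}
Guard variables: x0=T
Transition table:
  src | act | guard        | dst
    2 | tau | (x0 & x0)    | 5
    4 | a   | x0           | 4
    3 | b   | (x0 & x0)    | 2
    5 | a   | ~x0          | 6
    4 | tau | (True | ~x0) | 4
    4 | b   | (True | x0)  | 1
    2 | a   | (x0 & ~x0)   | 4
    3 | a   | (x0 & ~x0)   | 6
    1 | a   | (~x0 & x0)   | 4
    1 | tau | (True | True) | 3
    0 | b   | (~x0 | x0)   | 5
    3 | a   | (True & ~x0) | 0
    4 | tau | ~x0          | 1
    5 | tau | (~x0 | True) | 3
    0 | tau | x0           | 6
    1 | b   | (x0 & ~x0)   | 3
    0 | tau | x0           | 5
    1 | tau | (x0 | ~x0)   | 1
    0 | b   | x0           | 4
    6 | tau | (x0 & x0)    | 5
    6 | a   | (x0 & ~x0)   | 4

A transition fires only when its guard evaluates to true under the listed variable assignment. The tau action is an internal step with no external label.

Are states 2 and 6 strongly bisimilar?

Answer: BISIMILAR

Trace:
Compute ~ classes (split until stable):
  P[0] = {{0,1,2,3,4,5,6}}
  P[1] = {{0},{1,2,5,6},{3},{4}}
  P[2] = {{0},{1},{2,6},{3},{4},{5}}
stable after 3 split(s): 6 block(s)
class of 2: {2,6}; class of 6: {2,6}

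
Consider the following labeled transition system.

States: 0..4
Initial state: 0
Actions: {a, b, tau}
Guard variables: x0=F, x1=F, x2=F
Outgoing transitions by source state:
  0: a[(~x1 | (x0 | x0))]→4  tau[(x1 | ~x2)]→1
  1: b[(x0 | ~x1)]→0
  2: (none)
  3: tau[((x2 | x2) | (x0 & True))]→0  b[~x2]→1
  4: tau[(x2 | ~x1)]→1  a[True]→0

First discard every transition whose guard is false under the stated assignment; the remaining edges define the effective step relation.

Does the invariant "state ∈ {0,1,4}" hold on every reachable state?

Allowed set {0,1,4}
R = {0,1,4}
  0: ✓
  1: ✓
  4: ✓

Answer: INVARIANT HOLDS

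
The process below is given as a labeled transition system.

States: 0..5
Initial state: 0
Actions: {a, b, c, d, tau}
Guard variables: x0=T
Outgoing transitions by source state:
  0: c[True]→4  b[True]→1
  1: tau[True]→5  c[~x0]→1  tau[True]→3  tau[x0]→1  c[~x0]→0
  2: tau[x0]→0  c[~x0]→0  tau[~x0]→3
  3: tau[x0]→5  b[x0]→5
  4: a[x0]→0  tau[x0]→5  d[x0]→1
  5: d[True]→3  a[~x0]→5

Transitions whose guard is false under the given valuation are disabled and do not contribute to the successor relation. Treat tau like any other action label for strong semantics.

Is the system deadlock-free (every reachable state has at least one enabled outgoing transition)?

Answer: DEADLOCK-FREE

Analysis:
Reachable = {0,1,3,4,5}
  0: b→1  c→4  [2 exit(s)]
  1: tau→1  tau→3  tau→5  [3 exit(s)]
  3: b→5  tau→5  [2 exit(s)]
  4: a→0  d→1  tau→5  [3 exit(s)]
  5: d→3  [1 exit(s)]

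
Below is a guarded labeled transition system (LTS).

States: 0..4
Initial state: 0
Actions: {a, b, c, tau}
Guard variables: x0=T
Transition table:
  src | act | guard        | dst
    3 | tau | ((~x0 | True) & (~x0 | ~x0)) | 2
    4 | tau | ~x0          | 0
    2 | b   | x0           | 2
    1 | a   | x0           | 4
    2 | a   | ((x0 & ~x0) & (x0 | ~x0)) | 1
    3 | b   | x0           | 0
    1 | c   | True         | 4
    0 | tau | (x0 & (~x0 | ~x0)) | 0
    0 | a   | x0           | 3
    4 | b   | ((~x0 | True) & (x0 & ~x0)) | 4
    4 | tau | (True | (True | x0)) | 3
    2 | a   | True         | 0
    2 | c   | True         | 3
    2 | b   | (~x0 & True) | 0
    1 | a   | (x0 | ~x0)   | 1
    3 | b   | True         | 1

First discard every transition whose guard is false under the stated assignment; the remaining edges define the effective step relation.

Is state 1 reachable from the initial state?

Guard filter leaves 10 enabled edge(s).
depth 0: {0}
depth 1: {3}  total {0,3}
depth 2: {1}  total {0,1,3}
depth 3: {4}  total {0,1,3,4}
Reach set: {0,1,3,4}
Path to 1: a·b

Answer: REACHABLE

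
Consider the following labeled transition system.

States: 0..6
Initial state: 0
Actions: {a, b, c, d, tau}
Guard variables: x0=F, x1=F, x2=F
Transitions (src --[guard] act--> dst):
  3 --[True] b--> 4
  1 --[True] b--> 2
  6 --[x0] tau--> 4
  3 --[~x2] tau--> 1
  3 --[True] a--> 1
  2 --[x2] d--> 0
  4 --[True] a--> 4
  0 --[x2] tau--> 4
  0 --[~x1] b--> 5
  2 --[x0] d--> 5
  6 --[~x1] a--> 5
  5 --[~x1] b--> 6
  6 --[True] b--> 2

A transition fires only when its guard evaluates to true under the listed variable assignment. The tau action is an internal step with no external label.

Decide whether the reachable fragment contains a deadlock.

Answer: DEADLOCK at state 2

Working:
Reachable = {0,2,5,6}
  0: b→5  [1 exit(s)]
  2: ∅  [no exit]
  5: b→6  [1 exit(s)]
  6: a→5  b→2  [2 exit(s)]
Path to 2: b·b·b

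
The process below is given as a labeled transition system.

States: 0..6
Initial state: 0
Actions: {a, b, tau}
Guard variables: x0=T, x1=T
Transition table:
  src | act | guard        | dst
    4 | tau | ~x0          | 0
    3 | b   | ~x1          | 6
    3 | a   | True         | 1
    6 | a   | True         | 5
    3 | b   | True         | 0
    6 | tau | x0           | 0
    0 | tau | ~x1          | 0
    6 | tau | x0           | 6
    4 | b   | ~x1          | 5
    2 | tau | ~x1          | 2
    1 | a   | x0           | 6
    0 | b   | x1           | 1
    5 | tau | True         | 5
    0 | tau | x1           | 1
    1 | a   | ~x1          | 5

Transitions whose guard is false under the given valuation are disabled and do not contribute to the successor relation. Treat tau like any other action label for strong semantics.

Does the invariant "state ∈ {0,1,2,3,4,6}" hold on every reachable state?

Allowed set {0,1,2,3,4,6}
R = {0,1,5,6}
  0: ok
  1: ok
  5: VIOLATES
  6: ok
counterexample path to 5: b·a·a

Answer: INVARIANT VIOLATED at state 5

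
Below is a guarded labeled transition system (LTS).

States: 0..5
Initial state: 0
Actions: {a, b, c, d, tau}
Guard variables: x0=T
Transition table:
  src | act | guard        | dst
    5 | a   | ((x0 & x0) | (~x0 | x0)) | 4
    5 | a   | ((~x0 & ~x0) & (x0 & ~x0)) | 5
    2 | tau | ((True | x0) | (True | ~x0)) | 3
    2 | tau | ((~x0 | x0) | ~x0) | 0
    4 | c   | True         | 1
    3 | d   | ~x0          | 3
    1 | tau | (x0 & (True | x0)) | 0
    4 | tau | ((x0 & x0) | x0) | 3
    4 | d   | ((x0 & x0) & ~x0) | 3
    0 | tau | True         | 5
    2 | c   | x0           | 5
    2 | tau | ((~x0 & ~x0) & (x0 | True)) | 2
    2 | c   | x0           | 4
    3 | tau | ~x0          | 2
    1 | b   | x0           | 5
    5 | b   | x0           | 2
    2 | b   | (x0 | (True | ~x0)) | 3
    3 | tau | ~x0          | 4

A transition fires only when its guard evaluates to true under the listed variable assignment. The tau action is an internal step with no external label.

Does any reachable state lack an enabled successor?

Answer: DEADLOCK at state 3

Working:
R = {0,1,2,3,4,5}
  0: tau→5  [deg 1]
  1: b→5  tau→0  [deg 2]
  2: b→3  c→4  c→5  tau→0  tau→3  [deg 5]
  3: ∅  [STUCK]
  4: c→1  tau→3  [deg 2]
  5: a→4  b→2  [deg 2]
Path to 3: tau·a·tau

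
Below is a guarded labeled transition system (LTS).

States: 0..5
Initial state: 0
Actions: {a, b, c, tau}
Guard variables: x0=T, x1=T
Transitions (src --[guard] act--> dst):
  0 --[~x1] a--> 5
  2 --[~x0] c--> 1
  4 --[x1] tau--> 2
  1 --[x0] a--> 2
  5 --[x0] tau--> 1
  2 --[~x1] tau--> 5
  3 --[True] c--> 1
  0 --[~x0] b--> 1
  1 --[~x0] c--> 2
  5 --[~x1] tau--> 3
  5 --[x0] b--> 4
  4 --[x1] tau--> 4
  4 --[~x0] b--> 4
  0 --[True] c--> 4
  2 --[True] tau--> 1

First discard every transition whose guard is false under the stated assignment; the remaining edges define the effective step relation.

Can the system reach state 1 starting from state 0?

Answer: REACHABLE

Analysis:
Guard filter leaves 8 enabled edge(s).
Layer 0: {0}
Layer 1: {4}  total {0,4}
Layer 2: {2}  total {0,2,4}
Layer 3: {1}  total {0,1,2,4}
Reachable = {0,1,2,4}
witness 1: c·tau·tau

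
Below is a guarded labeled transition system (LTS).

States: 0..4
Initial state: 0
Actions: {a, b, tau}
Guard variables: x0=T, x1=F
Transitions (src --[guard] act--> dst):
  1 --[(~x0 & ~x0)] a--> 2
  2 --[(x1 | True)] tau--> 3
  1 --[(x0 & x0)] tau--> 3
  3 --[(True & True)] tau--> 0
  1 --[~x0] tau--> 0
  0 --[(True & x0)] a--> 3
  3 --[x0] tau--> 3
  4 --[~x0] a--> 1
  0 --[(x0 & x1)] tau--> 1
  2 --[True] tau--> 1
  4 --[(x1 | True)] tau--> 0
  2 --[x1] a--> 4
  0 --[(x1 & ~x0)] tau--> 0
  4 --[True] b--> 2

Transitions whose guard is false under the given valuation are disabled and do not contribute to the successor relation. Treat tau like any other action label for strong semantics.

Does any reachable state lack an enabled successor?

R = {0,3}
  0: a→3  [deg 1]
  3: tau→0  tau→3  [deg 2]

Answer: DEADLOCK-FREE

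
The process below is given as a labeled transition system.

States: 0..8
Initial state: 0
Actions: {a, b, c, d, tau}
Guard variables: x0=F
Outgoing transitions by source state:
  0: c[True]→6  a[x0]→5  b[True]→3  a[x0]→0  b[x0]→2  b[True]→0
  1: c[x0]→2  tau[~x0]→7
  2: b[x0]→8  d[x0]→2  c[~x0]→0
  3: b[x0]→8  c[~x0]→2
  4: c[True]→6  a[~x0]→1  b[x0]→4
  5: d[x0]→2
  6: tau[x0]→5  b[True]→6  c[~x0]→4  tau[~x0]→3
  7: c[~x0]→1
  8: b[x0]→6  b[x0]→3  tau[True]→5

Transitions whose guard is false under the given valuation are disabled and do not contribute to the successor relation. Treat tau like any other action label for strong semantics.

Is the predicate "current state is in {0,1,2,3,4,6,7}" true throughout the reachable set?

Answer: INVARIANT HOLDS

Working:
Allowed set {0,1,2,3,4,6,7}
Reach set: {0,1,2,3,4,6,7}
  0: ✓
  1: ✓
  2: ✓
  3: ✓
  4: ✓
  6: ✓
  7: ✓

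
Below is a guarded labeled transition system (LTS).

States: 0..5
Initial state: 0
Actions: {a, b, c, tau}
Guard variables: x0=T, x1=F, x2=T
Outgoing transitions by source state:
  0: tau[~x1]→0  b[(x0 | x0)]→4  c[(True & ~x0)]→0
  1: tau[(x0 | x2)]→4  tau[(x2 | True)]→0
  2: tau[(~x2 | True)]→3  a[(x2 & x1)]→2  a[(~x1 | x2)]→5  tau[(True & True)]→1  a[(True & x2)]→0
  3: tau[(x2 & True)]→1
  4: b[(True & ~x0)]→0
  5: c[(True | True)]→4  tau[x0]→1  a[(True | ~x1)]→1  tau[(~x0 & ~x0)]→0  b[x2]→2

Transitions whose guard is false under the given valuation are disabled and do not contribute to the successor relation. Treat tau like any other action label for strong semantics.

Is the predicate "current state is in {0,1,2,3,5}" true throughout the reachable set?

Answer: INVARIANT VIOLATED at state 4

Working:
Safe = {0,1,2,3,5}
Reach set: {0,4}
  0: ✓
  4: VIOLATES
witness against invariant: b → 4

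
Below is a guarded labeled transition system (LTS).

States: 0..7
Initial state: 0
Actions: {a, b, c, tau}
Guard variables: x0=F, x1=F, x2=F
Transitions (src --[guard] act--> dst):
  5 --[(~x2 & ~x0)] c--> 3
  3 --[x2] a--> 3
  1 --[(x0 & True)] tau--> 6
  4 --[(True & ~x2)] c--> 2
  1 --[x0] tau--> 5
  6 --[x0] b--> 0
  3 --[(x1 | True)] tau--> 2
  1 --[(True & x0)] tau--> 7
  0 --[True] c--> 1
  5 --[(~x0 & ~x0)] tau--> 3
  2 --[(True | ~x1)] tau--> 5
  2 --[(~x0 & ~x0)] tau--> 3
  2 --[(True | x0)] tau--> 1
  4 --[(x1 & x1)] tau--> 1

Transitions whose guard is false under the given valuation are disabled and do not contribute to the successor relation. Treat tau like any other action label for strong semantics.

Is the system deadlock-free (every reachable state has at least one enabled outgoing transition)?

Answer: DEADLOCK at state 1

Analysis:
Reach set: {0,1}
  0: c→1  [1 exit(s)]
  1: ∅  [STUCK]
trace reaching 1: c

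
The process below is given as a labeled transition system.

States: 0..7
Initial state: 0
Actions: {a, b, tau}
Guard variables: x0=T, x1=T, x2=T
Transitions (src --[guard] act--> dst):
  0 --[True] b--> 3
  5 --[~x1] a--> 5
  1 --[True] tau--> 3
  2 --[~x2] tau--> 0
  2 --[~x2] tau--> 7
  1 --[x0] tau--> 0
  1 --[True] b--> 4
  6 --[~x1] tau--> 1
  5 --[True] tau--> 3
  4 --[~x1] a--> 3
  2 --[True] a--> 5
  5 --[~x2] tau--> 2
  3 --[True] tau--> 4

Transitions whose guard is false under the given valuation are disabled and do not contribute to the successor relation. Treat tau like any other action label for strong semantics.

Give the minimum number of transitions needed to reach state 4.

Answer: 2

Analysis:
BFS to 4:
  depth 0: {0}
  depth 1: {3}
  depth 2: {4}
first hit 4 at d=2 via b·tau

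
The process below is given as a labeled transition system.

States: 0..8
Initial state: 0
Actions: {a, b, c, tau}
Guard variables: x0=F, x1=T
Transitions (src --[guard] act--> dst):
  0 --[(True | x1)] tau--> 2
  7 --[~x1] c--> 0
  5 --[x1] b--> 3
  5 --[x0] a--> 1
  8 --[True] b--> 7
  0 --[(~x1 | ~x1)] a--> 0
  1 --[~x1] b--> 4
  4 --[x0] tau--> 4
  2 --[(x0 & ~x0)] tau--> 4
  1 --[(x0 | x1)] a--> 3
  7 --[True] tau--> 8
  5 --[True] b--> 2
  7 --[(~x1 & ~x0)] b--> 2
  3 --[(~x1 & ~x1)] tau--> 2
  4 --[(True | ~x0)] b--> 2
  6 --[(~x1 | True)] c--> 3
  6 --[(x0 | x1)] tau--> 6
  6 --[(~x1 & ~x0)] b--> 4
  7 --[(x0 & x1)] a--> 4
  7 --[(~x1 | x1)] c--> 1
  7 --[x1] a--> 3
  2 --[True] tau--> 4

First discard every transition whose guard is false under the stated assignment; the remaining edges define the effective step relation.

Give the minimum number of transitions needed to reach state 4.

Breadth-first toward 4:
  depth 0: {0}
  depth 1: {2}
  depth 2: {4}
first hit 4 at d=2 via tau·tau

Answer: 2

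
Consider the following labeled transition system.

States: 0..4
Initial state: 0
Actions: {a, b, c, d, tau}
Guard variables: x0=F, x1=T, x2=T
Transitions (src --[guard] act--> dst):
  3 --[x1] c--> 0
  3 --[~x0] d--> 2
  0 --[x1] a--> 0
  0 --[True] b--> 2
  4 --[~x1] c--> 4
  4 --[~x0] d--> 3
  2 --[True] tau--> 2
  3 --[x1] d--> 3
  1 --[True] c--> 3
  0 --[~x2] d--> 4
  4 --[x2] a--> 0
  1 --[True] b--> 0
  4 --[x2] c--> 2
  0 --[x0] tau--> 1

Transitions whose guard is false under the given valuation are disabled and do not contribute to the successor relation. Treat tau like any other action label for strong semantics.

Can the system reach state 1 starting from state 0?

11 transition(s) survive guard evaluation.
depth 0: {0}
depth 1: {2}  now seen {0,2}
Reachable = {0,2}

Answer: UNREACHABLE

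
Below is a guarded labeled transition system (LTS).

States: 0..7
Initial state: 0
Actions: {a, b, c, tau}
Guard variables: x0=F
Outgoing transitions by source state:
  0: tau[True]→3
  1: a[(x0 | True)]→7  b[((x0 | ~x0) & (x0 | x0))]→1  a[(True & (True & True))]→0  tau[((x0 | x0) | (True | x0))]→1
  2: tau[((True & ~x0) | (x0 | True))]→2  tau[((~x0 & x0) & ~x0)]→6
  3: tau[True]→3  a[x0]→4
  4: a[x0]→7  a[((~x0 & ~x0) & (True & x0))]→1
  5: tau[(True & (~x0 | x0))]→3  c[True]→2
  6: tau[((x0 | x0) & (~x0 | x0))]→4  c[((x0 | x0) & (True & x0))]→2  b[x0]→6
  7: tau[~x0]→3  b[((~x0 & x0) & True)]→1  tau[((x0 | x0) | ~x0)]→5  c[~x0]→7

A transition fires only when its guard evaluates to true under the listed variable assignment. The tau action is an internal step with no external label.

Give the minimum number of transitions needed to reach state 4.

Answer: UNREACHABLE

Trace:
Layered search for 4:
  depth 0: {0}
  depth 1: {3}
4 never appears.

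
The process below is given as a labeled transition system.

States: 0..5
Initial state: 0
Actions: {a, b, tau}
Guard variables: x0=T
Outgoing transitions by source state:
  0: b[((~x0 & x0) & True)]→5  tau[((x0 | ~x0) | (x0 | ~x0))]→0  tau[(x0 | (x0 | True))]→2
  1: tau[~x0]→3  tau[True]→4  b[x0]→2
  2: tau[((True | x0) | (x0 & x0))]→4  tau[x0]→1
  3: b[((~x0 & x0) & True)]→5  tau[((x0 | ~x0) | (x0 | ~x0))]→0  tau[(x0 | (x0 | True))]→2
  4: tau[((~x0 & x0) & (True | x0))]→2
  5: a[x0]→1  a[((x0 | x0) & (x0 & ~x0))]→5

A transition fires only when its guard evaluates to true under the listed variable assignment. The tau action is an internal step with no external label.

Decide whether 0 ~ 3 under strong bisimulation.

Compute ~ classes (split until stable):
  P[0] = {{0,1,2,3,4,5}}
  P[1] = {{0,2,3},{1},{4},{5}}
  P[2] = {{0,3},{1},{2},{4},{5}}
stable after 3 split(s): 5 block(s)
0∈{0,3}, 3∈{0,3}

Answer: BISIMILAR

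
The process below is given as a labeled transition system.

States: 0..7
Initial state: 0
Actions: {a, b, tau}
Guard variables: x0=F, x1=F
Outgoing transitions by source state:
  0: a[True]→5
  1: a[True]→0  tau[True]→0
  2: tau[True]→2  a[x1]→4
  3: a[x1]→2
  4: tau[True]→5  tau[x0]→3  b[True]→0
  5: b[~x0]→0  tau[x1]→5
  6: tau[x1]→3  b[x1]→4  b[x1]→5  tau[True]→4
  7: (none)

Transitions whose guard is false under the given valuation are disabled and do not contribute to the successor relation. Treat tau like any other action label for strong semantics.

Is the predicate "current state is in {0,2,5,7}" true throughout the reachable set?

Inv-set: {0,2,5,7}
Reachable = {0,5}
  0: ok
  5: ok

Answer: INVARIANT HOLDS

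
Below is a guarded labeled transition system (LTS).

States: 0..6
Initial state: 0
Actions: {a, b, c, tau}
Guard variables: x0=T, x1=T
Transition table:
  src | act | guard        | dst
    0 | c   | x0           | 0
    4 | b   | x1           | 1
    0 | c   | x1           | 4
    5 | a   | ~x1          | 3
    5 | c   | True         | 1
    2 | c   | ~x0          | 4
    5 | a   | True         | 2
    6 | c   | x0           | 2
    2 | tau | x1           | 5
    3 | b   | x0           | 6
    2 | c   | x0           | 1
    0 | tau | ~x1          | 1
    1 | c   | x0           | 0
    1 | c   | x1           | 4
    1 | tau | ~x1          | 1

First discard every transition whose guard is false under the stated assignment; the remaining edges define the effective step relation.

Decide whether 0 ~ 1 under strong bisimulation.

Answer: BISIMILAR

Analysis:
Bisimulation quotient by refinement:
  P[0] = {{0,1,2,3,4,5,6}}
  P[1] = {{0,1,6},{2},{3,4},{5}}
  P[2] = {{0,1},{2},{3,4},{5},{6}}
  P[3] = {{0,1},{2},{3},{4},{5},{6}}
6 equivalence class(es) (converged in 4)
[0]={0,1}  [1]={0,1}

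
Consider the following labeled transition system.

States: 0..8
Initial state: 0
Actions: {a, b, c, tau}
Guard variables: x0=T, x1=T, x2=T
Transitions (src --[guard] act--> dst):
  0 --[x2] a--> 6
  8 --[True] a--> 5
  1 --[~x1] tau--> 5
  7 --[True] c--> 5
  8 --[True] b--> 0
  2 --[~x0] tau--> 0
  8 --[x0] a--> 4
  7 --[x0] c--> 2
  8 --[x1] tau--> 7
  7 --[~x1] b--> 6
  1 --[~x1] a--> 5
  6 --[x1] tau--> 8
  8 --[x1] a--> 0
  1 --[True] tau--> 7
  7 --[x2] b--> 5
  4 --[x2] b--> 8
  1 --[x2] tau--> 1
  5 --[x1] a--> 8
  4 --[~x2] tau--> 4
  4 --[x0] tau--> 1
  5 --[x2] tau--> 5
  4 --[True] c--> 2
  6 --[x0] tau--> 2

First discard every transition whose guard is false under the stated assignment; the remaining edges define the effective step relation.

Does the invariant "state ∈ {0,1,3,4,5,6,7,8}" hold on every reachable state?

Answer: INVARIANT VIOLATED at state 2

Working:
Safe = {0,1,3,4,5,6,7,8}
Reachable = {0,1,2,4,5,6,7,8}
  0: ✓
  1: ✓
  2: outside
  4: ✓
  5: ✓
  6: ✓
  7: ✓
  8: ✓
counterexample path to 2: a·tau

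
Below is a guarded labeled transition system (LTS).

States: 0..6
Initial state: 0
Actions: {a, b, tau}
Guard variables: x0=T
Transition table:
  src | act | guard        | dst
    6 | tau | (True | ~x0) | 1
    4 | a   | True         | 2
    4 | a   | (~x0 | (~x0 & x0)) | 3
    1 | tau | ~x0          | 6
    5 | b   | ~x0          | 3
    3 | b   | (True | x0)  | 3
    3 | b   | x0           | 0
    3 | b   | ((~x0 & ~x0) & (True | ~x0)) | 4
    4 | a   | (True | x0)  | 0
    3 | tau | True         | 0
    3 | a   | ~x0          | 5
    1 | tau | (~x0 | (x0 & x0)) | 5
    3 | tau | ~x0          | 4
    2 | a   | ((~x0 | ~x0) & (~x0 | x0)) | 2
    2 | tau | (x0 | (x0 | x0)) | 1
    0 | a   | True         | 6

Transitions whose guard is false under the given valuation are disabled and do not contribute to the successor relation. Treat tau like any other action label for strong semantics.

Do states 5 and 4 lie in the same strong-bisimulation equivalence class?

Answer: NOT BISIMILAR

Working:
Bisimulation quotient by refinement:
  round 0: {{0,1,2,3,4,5,6}}
  round 1: {{0,4},{1,2,6},{3},{5}}
  round 2: {{0},{1},{2,6},{3},{4},{5}}
Fixed point at round 3; 6 class(es).
class of 5: {5}; class of 4: {4}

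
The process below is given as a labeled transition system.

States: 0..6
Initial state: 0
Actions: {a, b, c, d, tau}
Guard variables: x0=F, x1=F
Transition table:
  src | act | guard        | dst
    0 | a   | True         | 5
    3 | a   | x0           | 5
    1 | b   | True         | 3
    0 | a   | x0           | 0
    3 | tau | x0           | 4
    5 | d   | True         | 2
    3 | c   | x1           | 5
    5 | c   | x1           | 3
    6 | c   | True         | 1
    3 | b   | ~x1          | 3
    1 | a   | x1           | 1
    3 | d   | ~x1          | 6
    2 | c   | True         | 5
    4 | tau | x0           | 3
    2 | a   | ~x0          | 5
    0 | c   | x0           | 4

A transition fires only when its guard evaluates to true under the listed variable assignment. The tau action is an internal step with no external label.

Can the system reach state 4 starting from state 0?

Answer: UNREACHABLE

Analysis:
After dropping false guards: 8 live edges.
depth 0: {0}
depth 1: {5}  cumulative {0,5}
depth 2: {2}  cumulative {0,2,5}
Reachable = {0,2,5}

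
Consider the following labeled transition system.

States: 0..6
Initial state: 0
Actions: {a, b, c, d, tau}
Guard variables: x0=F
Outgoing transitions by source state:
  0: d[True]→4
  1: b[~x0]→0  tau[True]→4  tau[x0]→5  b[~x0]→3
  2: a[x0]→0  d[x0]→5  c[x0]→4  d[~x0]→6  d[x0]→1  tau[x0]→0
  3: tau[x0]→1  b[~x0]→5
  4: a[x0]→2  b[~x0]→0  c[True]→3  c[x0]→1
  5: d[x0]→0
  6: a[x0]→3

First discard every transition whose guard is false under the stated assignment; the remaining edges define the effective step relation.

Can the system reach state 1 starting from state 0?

Guard filter leaves 8 enabled edge(s).
Layer 0: {0}
Layer 1: {4}  cumulative {0,4}
Layer 2: {3}  cumulative {0,3,4}
Layer 3: {5}  cumulative {0,3,4,5}
Reachable = {0,3,4,5}

Answer: UNREACHABLE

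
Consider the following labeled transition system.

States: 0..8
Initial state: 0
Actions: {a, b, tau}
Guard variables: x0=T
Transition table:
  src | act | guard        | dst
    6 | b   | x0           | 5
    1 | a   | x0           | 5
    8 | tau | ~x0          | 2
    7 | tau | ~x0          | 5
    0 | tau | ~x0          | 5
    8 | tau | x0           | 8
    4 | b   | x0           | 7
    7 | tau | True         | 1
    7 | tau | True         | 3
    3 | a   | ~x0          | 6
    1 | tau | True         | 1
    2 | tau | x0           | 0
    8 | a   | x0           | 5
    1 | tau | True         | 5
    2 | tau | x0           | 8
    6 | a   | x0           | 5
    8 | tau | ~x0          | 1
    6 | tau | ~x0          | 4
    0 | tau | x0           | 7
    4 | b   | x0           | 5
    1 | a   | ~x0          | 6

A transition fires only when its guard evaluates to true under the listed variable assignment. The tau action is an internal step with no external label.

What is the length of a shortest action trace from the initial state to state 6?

Answer: UNREACHABLE

Working:
BFS to 6:
  L0 = {0}
  L1 = {7}
  L2 = {1,3}
  L3 = {5}
6 never appears.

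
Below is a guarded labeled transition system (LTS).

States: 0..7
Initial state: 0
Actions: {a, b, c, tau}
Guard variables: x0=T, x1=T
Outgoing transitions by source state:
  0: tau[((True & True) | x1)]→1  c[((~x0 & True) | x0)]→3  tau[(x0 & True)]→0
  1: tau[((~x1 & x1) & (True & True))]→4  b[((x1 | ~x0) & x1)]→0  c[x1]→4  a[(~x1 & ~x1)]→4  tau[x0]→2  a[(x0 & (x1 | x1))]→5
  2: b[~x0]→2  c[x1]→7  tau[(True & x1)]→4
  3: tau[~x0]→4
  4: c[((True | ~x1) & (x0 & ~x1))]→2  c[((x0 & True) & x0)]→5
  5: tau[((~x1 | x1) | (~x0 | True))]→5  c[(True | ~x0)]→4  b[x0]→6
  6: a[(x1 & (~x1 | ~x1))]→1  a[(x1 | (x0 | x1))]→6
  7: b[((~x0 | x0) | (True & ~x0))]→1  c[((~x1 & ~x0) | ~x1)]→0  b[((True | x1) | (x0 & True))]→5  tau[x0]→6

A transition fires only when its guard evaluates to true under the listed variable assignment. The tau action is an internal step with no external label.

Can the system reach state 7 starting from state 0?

Guard filter leaves 17 enabled edge(s).
L0 = {0}
L1 = {1,3}  now seen {0,1,3}
L2 = {2,4,5}  now seen {0,1,2,3,4,5}
L3 = {6,7}  now seen {0,1,2,3,4,5,6,7}
R = {0,1,2,3,4,5,6,7}
Path to 7: tau·tau·c

Answer: REACHABLE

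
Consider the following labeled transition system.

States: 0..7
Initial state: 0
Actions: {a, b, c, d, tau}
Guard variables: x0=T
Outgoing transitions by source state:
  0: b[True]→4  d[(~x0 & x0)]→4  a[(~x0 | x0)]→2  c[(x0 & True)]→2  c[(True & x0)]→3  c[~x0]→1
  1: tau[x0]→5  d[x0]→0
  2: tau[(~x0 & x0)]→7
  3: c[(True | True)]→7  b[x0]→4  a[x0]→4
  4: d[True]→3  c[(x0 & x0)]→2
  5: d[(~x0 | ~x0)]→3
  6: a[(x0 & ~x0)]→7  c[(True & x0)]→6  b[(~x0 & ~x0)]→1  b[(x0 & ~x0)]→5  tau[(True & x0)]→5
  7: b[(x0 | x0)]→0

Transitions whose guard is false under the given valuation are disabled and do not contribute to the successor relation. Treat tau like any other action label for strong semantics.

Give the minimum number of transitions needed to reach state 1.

Answer: UNREACHABLE

Working:
Layered search for 1:
  Layer 0: {0}
  Layer 1: {2,3,4}
  Layer 2: {7}
1 never appears.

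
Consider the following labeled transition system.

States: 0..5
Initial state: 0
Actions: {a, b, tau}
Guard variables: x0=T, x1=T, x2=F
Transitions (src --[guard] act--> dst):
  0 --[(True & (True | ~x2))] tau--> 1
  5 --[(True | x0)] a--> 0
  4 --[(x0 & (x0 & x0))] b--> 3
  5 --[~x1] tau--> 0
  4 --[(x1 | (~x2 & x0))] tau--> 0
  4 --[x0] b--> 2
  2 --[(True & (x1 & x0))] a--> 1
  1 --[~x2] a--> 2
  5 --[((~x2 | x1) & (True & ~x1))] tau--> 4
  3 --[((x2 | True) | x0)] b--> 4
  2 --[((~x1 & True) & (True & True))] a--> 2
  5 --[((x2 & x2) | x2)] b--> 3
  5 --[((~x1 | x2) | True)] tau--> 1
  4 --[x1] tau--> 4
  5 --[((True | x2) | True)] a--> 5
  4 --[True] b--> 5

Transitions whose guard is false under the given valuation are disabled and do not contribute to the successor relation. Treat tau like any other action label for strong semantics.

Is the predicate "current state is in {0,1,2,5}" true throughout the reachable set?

Answer: INVARIANT HOLDS

Working:
Safe = {0,1,2,5}
Reachable = {0,1,2}
  0: safe
  1: safe
  2: safe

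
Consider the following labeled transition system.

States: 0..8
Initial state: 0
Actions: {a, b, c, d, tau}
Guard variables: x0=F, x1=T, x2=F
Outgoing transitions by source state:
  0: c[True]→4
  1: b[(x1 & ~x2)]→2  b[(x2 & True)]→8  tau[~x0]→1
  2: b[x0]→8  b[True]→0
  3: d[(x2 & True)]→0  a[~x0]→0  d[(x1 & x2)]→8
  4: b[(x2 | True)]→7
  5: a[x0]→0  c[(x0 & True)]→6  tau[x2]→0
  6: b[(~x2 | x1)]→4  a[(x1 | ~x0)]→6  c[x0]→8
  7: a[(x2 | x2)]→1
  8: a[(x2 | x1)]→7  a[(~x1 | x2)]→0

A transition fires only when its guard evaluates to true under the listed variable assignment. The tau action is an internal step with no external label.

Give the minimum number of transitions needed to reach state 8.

Breadth-first toward 8:
  L0 = {0}
  L1 = {4}
  L2 = {7}
8 never appears.

Answer: UNREACHABLE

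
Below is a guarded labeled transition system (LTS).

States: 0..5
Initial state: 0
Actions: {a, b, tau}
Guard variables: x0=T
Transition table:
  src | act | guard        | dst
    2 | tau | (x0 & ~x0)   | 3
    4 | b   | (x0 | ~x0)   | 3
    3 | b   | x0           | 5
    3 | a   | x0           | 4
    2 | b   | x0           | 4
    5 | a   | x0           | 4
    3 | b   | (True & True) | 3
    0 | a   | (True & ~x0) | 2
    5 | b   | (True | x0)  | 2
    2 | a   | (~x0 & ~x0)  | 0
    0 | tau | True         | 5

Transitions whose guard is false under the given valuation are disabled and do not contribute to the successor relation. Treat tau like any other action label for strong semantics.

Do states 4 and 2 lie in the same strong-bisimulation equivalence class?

Compute ~ classes (split until stable):
  P[0] = {{0,1,2,3,4,5}}
  P[1] = {{0},{1},{2,4},{3,5}}
  P[2] = {{0},{1},{2},{3},{4},{5}}
Fixed point at round 3; 6 class(es).
class of 4: {4}; class of 2: {2}

Answer: NOT BISIMILAR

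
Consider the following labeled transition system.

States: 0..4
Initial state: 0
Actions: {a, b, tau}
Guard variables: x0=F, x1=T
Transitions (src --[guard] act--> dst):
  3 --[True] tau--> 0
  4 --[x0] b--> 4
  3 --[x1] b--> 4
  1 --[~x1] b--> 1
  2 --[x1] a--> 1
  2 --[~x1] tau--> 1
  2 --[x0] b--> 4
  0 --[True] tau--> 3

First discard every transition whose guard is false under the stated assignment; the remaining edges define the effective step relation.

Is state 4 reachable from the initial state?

Answer: REACHABLE

Trace:
After dropping false guards: 4 live edges.
Layer 0: {0}
Layer 1: {3}  total {0,3}
Layer 2: {4}  total {0,3,4}
R = {0,3,4}
Path to 4: tau·b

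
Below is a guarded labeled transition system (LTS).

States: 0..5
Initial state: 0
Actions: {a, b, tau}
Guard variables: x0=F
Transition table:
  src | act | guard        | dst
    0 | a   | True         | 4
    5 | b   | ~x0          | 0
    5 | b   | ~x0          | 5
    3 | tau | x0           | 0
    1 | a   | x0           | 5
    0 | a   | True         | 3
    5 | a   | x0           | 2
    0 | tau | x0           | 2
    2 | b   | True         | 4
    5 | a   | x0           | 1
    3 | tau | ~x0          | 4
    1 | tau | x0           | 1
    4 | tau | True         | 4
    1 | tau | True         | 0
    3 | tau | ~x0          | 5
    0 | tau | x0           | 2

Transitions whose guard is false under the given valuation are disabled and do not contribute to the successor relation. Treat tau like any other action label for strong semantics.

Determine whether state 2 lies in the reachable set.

Answer: UNREACHABLE

Trace:
9 transition(s) survive guard evaluation.
depth 0: {0}
depth 1: {3,4}  now seen {0,3,4}
depth 2: {5}  now seen {0,3,4,5}
R = {0,3,4,5}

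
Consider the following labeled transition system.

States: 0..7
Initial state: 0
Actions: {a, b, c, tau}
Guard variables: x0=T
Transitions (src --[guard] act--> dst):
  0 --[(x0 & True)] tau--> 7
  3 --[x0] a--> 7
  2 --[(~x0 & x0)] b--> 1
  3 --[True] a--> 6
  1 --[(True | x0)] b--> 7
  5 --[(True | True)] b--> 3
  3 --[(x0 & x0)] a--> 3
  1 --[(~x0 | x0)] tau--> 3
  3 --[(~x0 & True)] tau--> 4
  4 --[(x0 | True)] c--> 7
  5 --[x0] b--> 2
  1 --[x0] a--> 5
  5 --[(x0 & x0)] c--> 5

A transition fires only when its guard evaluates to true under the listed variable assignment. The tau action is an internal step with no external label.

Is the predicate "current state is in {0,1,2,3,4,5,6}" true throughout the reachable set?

Allowed set {0,1,2,3,4,5,6}
Reach set: {0,7}
  0: ok
  7: outside
counterexample path to 7: tau

Answer: INVARIANT VIOLATED at state 7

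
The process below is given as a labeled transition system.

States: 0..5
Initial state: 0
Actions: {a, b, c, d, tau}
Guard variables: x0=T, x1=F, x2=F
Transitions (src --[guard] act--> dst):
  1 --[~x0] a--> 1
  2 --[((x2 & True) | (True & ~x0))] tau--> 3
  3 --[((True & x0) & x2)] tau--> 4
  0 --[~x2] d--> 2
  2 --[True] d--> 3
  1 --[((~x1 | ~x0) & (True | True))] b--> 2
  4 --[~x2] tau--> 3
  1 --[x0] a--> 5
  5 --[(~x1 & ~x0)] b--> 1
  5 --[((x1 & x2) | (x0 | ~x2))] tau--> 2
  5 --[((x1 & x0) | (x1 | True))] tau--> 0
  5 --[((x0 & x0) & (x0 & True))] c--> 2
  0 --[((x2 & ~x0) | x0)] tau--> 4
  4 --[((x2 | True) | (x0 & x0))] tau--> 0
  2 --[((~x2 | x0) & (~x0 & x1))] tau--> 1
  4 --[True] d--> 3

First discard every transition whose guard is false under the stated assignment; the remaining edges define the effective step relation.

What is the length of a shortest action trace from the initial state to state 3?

Layered search for 3:
  L0 = {0}
  L1 = {2,4}
  L2 = {3}
depth(3)=2, e.g. d·d

Answer: 2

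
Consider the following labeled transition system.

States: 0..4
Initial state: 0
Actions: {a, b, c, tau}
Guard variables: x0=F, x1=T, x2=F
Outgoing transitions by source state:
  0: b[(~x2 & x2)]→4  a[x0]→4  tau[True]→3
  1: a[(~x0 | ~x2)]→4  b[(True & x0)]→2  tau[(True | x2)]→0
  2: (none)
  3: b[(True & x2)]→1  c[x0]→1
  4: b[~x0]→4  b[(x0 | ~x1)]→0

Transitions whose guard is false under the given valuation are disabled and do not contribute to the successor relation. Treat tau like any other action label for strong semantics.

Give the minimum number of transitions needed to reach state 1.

Answer: UNREACHABLE

Analysis:
Breadth-first toward 1:
  depth 0: {0}
  depth 1: {3}
1 never appears.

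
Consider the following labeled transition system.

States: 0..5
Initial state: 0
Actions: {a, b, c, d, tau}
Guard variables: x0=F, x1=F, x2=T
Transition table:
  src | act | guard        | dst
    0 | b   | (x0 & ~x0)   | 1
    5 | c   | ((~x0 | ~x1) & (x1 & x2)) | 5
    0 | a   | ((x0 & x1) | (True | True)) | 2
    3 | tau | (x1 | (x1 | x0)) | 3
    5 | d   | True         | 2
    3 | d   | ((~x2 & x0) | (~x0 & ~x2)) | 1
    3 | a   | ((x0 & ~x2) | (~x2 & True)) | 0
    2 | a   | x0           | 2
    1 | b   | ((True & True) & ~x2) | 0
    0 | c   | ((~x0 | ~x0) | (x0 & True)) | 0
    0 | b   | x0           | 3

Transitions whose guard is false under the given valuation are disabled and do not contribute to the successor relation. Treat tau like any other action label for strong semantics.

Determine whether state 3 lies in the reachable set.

After dropping false guards: 3 live edges.
depth 0: {0}
depth 1: {2}  now seen {0,2}
Reach set: {0,2}

Answer: UNREACHABLE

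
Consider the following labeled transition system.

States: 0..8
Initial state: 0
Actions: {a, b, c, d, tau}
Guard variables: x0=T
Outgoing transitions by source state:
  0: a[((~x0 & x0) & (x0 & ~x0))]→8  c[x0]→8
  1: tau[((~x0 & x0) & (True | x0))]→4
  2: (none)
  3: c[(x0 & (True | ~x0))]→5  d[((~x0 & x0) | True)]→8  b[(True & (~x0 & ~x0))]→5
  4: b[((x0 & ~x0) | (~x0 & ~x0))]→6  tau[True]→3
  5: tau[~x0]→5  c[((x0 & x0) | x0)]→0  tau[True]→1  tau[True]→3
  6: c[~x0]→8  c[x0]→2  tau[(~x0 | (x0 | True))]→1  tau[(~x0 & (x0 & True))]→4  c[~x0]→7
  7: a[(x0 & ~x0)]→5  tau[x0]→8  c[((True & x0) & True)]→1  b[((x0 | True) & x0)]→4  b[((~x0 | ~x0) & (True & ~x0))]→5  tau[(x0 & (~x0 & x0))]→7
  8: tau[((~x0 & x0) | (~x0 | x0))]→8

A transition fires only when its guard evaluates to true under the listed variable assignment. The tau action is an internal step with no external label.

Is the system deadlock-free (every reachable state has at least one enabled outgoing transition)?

Answer: DEADLOCK-FREE

Working:
R = {0,8}
  0: c→8  [1 exit(s)]
  8: tau→8  [1 exit(s)]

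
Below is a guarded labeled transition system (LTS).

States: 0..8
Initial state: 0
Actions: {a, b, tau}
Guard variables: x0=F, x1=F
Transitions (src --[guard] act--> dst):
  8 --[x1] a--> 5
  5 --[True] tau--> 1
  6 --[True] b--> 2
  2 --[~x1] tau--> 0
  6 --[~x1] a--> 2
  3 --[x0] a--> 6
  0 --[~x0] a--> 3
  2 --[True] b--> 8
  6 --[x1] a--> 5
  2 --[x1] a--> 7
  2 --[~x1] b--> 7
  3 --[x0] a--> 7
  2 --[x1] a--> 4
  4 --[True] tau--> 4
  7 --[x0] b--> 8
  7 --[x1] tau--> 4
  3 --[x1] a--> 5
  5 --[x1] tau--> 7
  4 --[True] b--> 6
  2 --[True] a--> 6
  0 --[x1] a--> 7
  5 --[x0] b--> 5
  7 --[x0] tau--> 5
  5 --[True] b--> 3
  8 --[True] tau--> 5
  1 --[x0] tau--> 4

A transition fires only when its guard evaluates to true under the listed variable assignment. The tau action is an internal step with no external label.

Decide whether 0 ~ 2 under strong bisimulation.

Answer: NOT BISIMILAR

Analysis:
Bisimulation quotient by refinement:
  P[0] = {{0,1,2,3,4,5,6,7,8}}
  P[1] = {{0},{1,3,7},{2},{4,5},{6},{8}}
  P[2] = {{0},{1,3,7},{2},{4},{5},{6},{8}}
7 equivalence class(es) (converged in 3)
[0]={0}  [2]={2}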